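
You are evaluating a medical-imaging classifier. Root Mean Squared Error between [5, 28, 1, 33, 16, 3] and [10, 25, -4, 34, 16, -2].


MSE = 85/6 = 14.1667
RMSE = √(85/6) = 3.7639

3.7639


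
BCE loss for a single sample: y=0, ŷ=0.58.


BCE = -[y·ln(p) + (1-y)·ln(1-p)]
= -0 - 1·ln(1-0.58)
= -ln(0.42) = 0.8675

0.8675


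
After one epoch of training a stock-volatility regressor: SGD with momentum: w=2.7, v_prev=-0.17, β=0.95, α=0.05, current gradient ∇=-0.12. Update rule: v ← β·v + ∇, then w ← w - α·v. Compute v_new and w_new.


v_new = 0.95·-0.17 - 0.12 = -0.1615 - 0.12 = -0.2815
w_new = 2.7 - 0.05·-0.2815 = 2.7 + 0.014075 = 2.714075

v_new=-0.2815, w_new=2.714075


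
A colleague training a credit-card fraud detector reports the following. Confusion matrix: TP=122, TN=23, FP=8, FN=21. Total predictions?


Total = TP + TN + FP + FN
= 122 + 23 + 8 + 21
= 174
(Predicted positive: 130, predicted negative: 44)

174


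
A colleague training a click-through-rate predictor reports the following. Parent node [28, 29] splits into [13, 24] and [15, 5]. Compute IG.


Parent = [28, 29], H_parent = 0.9998
H_left = 0.9353 (n=37), H_right = 0.8113 (n=20)
H_children = (37/57)·0.9353 + (20/57)·0.8113 = 0.8918
IG = 0.9998 - 0.8918 = 0.108

0.108


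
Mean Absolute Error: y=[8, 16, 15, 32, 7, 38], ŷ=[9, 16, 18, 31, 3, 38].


Absolute errors: |8-9|=1, |16-16|=0, |15-18|=3, |32-31|=1, |7-3|=4, |38-38|=0
Sum = 9
MAE = 9/6 = 3/2

3/2


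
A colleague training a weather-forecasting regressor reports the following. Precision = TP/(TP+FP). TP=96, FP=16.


Precision = TP/(TP+FP)
= 96/(96+16)
= 96/112 = 85.71%

85.71%


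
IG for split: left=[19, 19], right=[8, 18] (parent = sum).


Parent = [27, 37], H_parent = 0.9823
H_left = 1 (n=38), H_right = 0.8905 (n=26)
H_children = (38/64)·1 + (26/64)·0.8905 = 0.9555
IG = 0.9823 - 0.9555 = 0.0268

0.0268


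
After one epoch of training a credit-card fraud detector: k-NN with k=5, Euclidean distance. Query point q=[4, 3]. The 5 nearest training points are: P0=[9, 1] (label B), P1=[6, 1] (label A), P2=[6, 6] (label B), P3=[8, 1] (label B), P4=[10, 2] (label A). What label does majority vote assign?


d(q,P0) = 5.3852  (label B)
d(q,P1) = 2.8284  (label A)
d(q,P2) = 3.6056  (label B)
d(q,P3) = 4.4721  (label B)
d(q,P4) = 6.0828  (label A)
Votes: A=2, B=3
Majority → B

B


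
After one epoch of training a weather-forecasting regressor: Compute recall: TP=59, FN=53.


Recall = TP/(TP+FN)
= 59/(59+53)
= 59/112 = 52.68%

52.68%


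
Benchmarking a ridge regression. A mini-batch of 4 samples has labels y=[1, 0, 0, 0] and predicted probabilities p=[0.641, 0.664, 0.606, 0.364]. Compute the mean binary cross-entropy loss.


L[0] = -ln(0.641) = 0.4447
L[1] = -ln(1-0.664) = -ln(0.336) = 1.0906
L[2] = -ln(1-0.606) = -ln(0.394) = 0.9314
L[3] = -ln(1-0.364) = -ln(0.636) = 0.4526
mean = (0.4447 + 1.0906 + 0.9314 + 0.4526)/4 = 0.7298

0.7298


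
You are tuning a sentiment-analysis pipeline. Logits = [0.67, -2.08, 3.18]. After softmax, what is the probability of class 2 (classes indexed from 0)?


Exponentials: e^0.67=1.9542, e^-2.08=0.1249, e^3.18=24.0468
Sum = 26.1259
Softmax = [0.0748, 0.0048, 0.9204]
p[2] = 24.0468/26.1259 = 0.9204

0.9204


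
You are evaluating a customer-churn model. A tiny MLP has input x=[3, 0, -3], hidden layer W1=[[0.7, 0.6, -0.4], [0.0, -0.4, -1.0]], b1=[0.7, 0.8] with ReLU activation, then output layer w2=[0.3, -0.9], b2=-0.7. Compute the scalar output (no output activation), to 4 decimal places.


z1[0] = (0.7)·(3) + (0.6)·(0) + (-0.4)·(-3) + 0.7 = 4.0
z1[1] = (0.0)·(3) + (-0.4)·(0) + (-1.0)·(-3) + 0.8 = 3.8
h = ReLU(z1) = [4.0, 3.8]
output = (0.3)·(4.0) + (-0.9)·(3.8) - 0.7 = -2.92

-2.92


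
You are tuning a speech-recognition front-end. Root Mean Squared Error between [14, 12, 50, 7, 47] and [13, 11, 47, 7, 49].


MSE = 15/5 = 3
RMSE = √(15/5) = 1.7321

1.7321


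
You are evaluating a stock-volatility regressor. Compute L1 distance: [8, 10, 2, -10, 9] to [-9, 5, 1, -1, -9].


d = |8+ 9| + |10-5| + |2-1| + |-10+ 1| + |9+ 9|
  = 17 + 5 + 1 + 9 + 18
  = 50

50


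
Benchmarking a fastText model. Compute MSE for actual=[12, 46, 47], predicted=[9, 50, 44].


Squared errors: (12-9)²=9, (46-50)²=16, (47-44)²=9
Sum = 34
MSE = 34/3 = 34/3

34/3


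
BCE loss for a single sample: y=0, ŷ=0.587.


BCE = -[y·ln(p) + (1-y)·ln(1-p)]
= -0 - 1·ln(1-0.587)
= -ln(0.413) = 0.8843

0.8843


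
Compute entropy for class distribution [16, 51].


Probabilities: [16/67, 51/67] ≈ [0.2388, 0.7612]
H = -((16/67)·log₂(16/67) + (51/67)·log₂(51/67))
  = 0.793 bits

0.793 bits


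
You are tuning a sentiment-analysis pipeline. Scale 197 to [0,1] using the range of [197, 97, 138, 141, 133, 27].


min=27, max=197
(197-27)/(197-27) = 170/170 = 1.0

1.0


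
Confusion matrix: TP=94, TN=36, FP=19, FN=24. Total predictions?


Total = TP + TN + FP + FN
= 94 + 36 + 19 + 24
= 173
(Predicted positive: 113, predicted negative: 60)

173


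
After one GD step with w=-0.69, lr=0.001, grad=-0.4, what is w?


w_new = w - α·∇
= -0.69 - 0.001·-0.4
= -0.69 + 0.0004
= -0.6896

-0.6896


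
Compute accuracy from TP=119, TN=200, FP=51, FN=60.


Accuracy = (TP+TN)/(TP+TN+FP+FN)
= (119+200)/(430)
= 319/430 = 74.19%

74.19%


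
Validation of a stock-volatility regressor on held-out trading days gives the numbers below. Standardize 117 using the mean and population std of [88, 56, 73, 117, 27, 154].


μ = 85.8333, σ = 41.1072
z = (117 - 85.8333)/41.1072 = 0.7582

0.7582


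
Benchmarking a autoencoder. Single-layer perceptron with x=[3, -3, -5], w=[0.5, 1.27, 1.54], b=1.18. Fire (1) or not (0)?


z = (3)·(0.5) + (-3)·(1.27) + (-5)·(1.54) + 1.18
  = -8.83
step(z) = 0 (z<0)

0


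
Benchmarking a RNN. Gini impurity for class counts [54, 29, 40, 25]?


Probabilities: [54/148, 29/148, 40/148, 25/148] ≈ [0.3649, 0.1959, 0.2703, 0.1689]
Σpᵢ² = (2916 + 841 + 1600 + 625)/148² = 5982/21904
Gini = 1 - Σpᵢ² = 1 - 5982/21904 = 0.7269

0.7269


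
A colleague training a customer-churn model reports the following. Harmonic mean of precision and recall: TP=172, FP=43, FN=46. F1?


Precision = 172/215 = 0.8
Recall = 172/218 = 0.789
F1 = 2·P·R/(P+R) = 2·TP/(2·TP+FP+FN) = 344/(344+43+46) = 344/433 = 0.7945

0.7945


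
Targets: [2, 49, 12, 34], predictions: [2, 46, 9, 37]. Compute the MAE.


Absolute errors: |2-2|=0, |49-46|=3, |12-9|=3, |34-37|=3
Sum = 9
MAE = 9/4 = 9/4

9/4


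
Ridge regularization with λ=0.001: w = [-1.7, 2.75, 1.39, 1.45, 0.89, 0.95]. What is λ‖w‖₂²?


‖w‖₂² = (-1.7)² + (2.75)² + (1.39)² + (1.45)² + (0.89)² + (0.95)²
     = 2.89 + 7.5625 + 1.9321 + 2.1025 + 0.7921 + 0.9025
     = 16.1817
λ·‖w‖₂² = 0.001·16.1817 = 0.016182

0.016182


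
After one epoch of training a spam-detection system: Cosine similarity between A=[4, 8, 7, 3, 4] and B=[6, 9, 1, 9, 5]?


A·B = 4·6 + 8·9 + 7·1 + 3·9 + 4·5 = 150
‖A‖ = √154 = 12.4097, ‖B‖ = √224 = 14.9666
cos = 150/(√154·√224) = 150/√34496 = 0.8076

0.8076


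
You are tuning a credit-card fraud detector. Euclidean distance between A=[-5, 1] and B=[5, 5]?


d = √((-5-5)² + (1-5)²)
  = √(100 + 16)
  = √116 = 10.7703

10.7703


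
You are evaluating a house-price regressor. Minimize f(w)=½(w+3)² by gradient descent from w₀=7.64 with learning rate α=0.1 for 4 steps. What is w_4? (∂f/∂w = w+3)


step 1: grad = 7.64+3 = 10.64; w = 7.64 - 0.1·(10.64) = 6.576
step 2: grad = 6.576+3 = 9.576; w = 6.576 - 0.1·(9.576) = 5.6184
step 3: grad = 5.6184+3 = 8.6184; w = 5.6184 - 0.1·(8.6184) = 4.75656
step 4: grad = 4.75656+3 = 7.75656; w = 4.75656 - 0.1·(7.75656) = 3.980904

3.980904


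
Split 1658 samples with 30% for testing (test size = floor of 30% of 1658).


Test = ⌊1658·30/100⌋ = 497
Train = 1658 - 497 = 1161

Train: 1161, Test: 497


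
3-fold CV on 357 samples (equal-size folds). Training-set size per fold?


Fold size = 357/3 = 119
Training per fold = 357 - 119 = 238

238


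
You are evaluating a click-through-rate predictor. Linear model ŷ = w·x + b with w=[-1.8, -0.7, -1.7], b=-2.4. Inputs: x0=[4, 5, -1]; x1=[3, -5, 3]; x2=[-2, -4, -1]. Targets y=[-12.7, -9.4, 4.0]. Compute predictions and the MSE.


ŷ0 = (-1.8)·(4) + (-0.7)·(5) + (-1.7)·(-1) - 2.4 = -11.4
ŷ1 = (-1.8)·(3) + (-0.7)·(-5) + (-1.7)·(3) - 2.4 = -9.4
ŷ2 = (-1.8)·(-2) + (-0.7)·(-4) + (-1.7)·(-1) - 2.4 = 5.7
errors² = [1.69, 0.0, 2.89]
MSE = 4.5800/3 = 1.5267

1.5267


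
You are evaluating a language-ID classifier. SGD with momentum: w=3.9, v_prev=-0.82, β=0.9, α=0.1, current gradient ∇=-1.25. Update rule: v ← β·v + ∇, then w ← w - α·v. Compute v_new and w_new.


v_new = 0.9·-0.82 - 1.25 = -0.738 - 1.25 = -1.988
w_new = 3.9 - 0.1·-1.988 = 3.9 + 0.1988 = 4.0988

v_new=-1.988, w_new=4.0988


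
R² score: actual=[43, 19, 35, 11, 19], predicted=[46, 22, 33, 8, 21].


ȳ = 25.4
SS_res = Σ(y-ŷ)² = 35
SS_tot = Σ(y-ȳ)² = 691.2
R² = 1 - SS_res/SS_tot = 1 - 0.0506 = 0.9494

0.9494


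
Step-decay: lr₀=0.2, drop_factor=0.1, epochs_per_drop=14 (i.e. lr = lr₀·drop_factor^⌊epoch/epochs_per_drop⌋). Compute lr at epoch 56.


n_drops = ⌊56/14⌋ = 4
lr = 0.2·0.1^4 = 0.2·0.0001 = 0.00002

0.00002


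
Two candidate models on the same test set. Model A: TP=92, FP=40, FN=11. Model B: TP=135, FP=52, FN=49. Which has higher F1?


Model A: P=92/132=0.697, R=92/103=0.8932, F1=2PR/(P+R)=2TP/(2TP+FP+FN)=184/235=0.783
Model B: P=135/187=0.7219, R=135/184=0.7337, F1=2PR/(P+R)=2TP/(2TP+FP+FN)=270/371=0.7278
0.783 > 0.7278 → Model A

Model A


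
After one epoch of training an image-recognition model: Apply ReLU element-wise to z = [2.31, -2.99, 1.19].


ReLU(2.31) = max(0, 2.31) = 2.31
ReLU(-2.99) = max(0, -2.99) = 0.0
ReLU(1.19) = max(0, 1.19) = 1.19
result = [2.31, 0.0, 1.19]

[2.31, 0.0, 1.19]


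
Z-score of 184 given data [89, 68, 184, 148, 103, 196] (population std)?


μ = 131.3333, σ = 48.0266
z = (184 - 131.3333)/48.0266 = 1.0966

1.0966


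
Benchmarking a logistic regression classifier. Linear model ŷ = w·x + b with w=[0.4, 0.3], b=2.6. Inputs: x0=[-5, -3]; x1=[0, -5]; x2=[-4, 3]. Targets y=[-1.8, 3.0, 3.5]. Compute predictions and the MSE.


ŷ0 = (0.4)·(-5) + (0.3)·(-3) + 2.6 = -0.3
ŷ1 = (0.4)·(0) + (0.3)·(-5) + 2.6 = 1.1
ŷ2 = (0.4)·(-4) + (0.3)·(3) + 2.6 = 1.9
errors² = [2.25, 3.61, 2.56]
MSE = 8.4200/3 = 2.8067

2.8067


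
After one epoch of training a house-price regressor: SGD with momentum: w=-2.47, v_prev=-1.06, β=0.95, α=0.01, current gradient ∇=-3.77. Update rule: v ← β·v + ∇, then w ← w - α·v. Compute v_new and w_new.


v_new = 0.95·-1.06 - 3.77 = -1.007 - 3.77 = -4.777
w_new = -2.47 - 0.01·-4.777 = -2.47 + 0.04777 = -2.42223

v_new=-4.777, w_new=-2.42223


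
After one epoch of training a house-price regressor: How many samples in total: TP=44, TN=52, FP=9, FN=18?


Total = TP + TN + FP + FN
= 44 + 52 + 9 + 18
= 123
(Predicted positive: 53, predicted negative: 70)

123


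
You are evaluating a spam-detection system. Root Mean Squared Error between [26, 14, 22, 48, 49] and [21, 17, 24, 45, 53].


MSE = 63/5 = 12.6
RMSE = √(63/5) = 3.5496

3.5496


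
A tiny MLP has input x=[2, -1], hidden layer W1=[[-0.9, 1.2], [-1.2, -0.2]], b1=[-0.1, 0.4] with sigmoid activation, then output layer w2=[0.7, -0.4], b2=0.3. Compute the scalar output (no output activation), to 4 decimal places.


z1[0] = (-0.9)·(2) + (1.2)·(-1) - 0.1 = -3.1
z1[1] = (-1.2)·(2) + (-0.2)·(-1) + 0.4 = -1.8
h = sigmoid(z1) = [0.0431, 0.1419]
output = (0.7)·(0.0431) + (-0.4)·(0.1419) + 0.3 = 0.2734

0.2734


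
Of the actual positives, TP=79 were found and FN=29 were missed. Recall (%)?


Recall = TP/(TP+FN)
= 79/(79+29)
= 79/108 = 73.15%

73.15%


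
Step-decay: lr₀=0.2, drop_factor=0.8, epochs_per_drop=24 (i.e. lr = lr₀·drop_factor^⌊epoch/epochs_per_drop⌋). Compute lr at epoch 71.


n_drops = ⌊71/24⌋ = 2
lr = 0.2·0.8^2 = 0.2·0.64 = 0.128

0.128


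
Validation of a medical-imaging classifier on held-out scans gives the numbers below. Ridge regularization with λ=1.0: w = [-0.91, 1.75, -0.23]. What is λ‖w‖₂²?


‖w‖₂² = (-0.91)² + (1.75)² + (-0.23)²
     = 0.8281 + 3.0625 + 0.0529
     = 3.9435
λ·‖w‖₂² = 1.0·3.9435 = 3.9435

3.9435


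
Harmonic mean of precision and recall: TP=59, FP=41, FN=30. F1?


Precision = 59/100 = 0.59
Recall = 59/89 = 0.6629
F1 = 2·P·R/(P+R) = 2·TP/(2·TP+FP+FN) = 118/(118+41+30) = 118/189 = 0.6243

0.6243


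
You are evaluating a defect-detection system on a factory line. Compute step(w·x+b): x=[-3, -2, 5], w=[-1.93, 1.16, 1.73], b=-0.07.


z = (-3)·(-1.93) + (-2)·(1.16) + (5)·(1.73) - 0.07
  = 12.05
step(z) = 1 (z≥0)

1


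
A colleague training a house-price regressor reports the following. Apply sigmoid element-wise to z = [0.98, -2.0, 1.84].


σ(0.98) = 1/(1+e^-0.98) = 0.7271
σ(-2.0) = 1/(1+e^2.0) = 0.1192
σ(1.84) = 1/(1+e^-1.84) = 0.8629
result = [0.7271, 0.1192, 0.8629]

[0.7271, 0.1192, 0.8629]


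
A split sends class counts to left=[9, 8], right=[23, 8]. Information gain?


Parent = [32, 16], H_parent = 0.9183
H_left = 0.9975 (n=17), H_right = 0.8238 (n=31)
H_children = (17/48)·0.9975 + (31/48)·0.8238 = 0.8853
IG = 0.9183 - 0.8853 = 0.033

0.033


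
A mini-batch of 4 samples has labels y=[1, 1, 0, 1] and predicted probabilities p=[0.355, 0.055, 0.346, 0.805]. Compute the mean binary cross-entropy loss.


L[0] = -ln(0.355) = 1.0356
L[1] = -ln(0.055) = 2.9004
L[2] = -ln(1-0.346) = -ln(0.654) = 0.4246
L[3] = -ln(0.805) = 0.2169
mean = (1.0356 + 2.9004 + 0.4246 + 0.2169)/4 = 1.1444

1.1444


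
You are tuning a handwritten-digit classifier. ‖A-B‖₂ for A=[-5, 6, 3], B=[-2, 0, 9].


d = √((-5+ 2)² + (6-0)² + (3-9)²)
  = √(9 + 36 + 36)
  = √81 = 9.0

9.0


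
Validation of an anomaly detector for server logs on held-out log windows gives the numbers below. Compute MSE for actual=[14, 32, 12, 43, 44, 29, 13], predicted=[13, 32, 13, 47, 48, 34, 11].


Squared errors: (14-13)²=1, (32-32)²=0, (12-13)²=1, (43-47)²=16, (44-48)²=16, (29-34)²=25, (13-11)²=4
Sum = 63
MSE = 63/7 = 9

9


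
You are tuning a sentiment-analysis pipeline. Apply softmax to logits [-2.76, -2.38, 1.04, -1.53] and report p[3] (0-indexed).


Exponentials: e^-2.76=0.0633, e^-2.38=0.0926, e^1.04=2.8292, e^-1.53=0.2165
Sum = 3.2016
Softmax = [0.0198, 0.0289, 0.8837, 0.0676]
p[3] = 0.2165/3.2016 = 0.0676

0.0676


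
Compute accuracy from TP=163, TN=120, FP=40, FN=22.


Accuracy = (TP+TN)/(TP+TN+FP+FN)
= (163+120)/(345)
= 283/345 = 82.03%

82.03%


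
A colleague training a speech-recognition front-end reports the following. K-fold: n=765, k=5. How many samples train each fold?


Fold size = 765/5 = 153
Training per fold = 765 - 153 = 612

612


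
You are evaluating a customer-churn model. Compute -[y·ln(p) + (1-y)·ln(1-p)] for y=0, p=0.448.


BCE = -[y·ln(p) + (1-y)·ln(1-p)]
= -0 - 1·ln(1-0.448)
= -ln(0.552) = 0.5942

0.5942


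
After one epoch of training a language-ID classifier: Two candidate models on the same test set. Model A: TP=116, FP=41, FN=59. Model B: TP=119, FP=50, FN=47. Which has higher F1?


Model A: P=116/157=0.7389, R=116/175=0.6629, F1=2PR/(P+R)=2TP/(2TP+FP+FN)=232/332=0.6988
Model B: P=119/169=0.7041, R=119/166=0.7169, F1=2PR/(P+R)=2TP/(2TP+FP+FN)=238/335=0.7104
0.6988 < 0.7104 → Model B

Model B


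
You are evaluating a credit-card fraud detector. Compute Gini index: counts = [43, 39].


Probabilities: [43/82, 39/82] ≈ [0.5244, 0.4756]
Σpᵢ² = (1849 + 1521)/82² = 3370/6724
Gini = 1 - Σpᵢ² = 1 - 3370/6724 = 0.4988

0.4988


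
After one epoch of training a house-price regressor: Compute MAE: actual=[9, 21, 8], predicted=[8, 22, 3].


Absolute errors: |9-8|=1, |21-22|=1, |8-3|=5
Sum = 7
MAE = 7/3 = 7/3

7/3


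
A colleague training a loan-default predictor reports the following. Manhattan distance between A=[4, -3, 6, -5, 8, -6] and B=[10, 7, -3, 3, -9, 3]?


d = |4-10| + |-3-7| + |6+ 3| + |-5-3| + |8+ 9| + |-6-3|
  = 6 + 10 + 9 + 8 + 17 + 9
  = 59

59


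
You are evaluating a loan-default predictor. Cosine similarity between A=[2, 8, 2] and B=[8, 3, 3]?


A·B = 2·8 + 8·3 + 2·3 = 46
‖A‖ = √72 = 8.4853, ‖B‖ = √82 = 9.0554
cos = 46/(√72·√82) = 46/√5904 = 0.5987

0.5987


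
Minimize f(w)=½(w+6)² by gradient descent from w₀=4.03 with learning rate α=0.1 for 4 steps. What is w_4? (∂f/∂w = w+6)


step 1: grad = 4.03+6 = 10.03; w = 4.03 - 0.1·(10.03) = 3.027
step 2: grad = 3.027+6 = 9.027; w = 3.027 - 0.1·(9.027) = 2.1243
step 3: grad = 2.1243+6 = 8.1243; w = 2.1243 - 0.1·(8.1243) = 1.31187
step 4: grad = 1.31187+6 = 7.31187; w = 1.31187 - 0.1·(7.31187) = 0.580683

0.580683


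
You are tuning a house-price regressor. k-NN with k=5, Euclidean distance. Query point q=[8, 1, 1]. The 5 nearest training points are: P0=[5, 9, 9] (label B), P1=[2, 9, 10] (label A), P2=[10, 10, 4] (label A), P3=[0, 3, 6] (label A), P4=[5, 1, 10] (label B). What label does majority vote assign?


d(q,P0) = 11.7047  (label B)
d(q,P1) = 13.4536  (label A)
d(q,P2) = 9.6954  (label A)
d(q,P3) = 9.6437  (label A)
d(q,P4) = 9.4868  (label B)
Votes: A=3, B=2
Majority → A

A


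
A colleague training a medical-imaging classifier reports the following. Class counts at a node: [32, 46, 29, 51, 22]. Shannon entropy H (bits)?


Probabilities: [32/180, 46/180, 29/180, 51/180, 22/180] ≈ [0.1778, 0.2556, 0.1611, 0.2833, 0.1222]
H = -((32/180)·log₂(32/180) + (46/180)·log₂(46/180) + (29/180)·log₂(29/180) + (51/180)·log₂(51/180) + (22/180)·log₂(22/180))
  = 2.2565 bits

2.2565 bits


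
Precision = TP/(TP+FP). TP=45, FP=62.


Precision = TP/(TP+FP)
= 45/(45+62)
= 45/107 = 42.06%

42.06%


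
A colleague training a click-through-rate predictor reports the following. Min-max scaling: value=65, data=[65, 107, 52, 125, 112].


min=52, max=125
(65-52)/(125-52) = 13/73 = 0.1781

0.1781


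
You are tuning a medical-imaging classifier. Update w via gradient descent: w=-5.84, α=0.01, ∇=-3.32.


w_new = w - α·∇
= -5.84 - 0.01·-3.32
= -5.84 + 0.0332
= -5.8068

-5.8068


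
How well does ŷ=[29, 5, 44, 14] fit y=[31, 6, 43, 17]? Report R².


ȳ = 24.25
SS_res = Σ(y-ŷ)² = 15
SS_tot = Σ(y-ȳ)² = 782.75
R² = 1 - SS_res/SS_tot = 1 - 0.0192 = 0.9808

0.9808


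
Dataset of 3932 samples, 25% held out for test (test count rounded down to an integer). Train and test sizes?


Test = ⌊3932·25/100⌋ = 983
Train = 3932 - 983 = 2949

Train: 2949, Test: 983


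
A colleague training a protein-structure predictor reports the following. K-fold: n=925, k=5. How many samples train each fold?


Fold size = 925/5 = 185
Training per fold = 925 - 185 = 740

740


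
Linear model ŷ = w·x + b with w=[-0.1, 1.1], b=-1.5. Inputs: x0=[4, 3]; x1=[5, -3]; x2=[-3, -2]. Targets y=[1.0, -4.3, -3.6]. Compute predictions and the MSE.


ŷ0 = (-0.1)·(4) + (1.1)·(3) - 1.5 = 1.4
ŷ1 = (-0.1)·(5) + (1.1)·(-3) - 1.5 = -5.3
ŷ2 = (-0.1)·(-3) + (1.1)·(-2) - 1.5 = -3.4
errors² = [0.16, 1.0, 0.04]
MSE = 1.2000/3 = 0.4

0.4


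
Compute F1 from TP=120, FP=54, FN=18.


Precision = 120/174 = 0.6897
Recall = 120/138 = 0.8696
F1 = 2·P·R/(P+R) = 2·TP/(2·TP+FP+FN) = 240/(240+54+18) = 240/312 = 0.7692

0.7692


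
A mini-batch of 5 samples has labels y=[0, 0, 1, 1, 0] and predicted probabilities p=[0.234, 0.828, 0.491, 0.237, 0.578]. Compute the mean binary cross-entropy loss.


L[0] = -ln(1-0.234) = -ln(0.766) = 0.2666
L[1] = -ln(1-0.828) = -ln(0.172) = 1.7603
L[2] = -ln(0.491) = 0.7113
L[3] = -ln(0.237) = 1.4397
L[4] = -ln(1-0.578) = -ln(0.422) = 0.8627
mean = (0.2666 + 1.7603 + 0.7113 + 1.4397 + 0.8627)/5 = 1.0081

1.0081


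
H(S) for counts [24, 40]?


Probabilities: [24/64, 40/64] ≈ [0.375, 0.625]
H = -((24/64)·log₂(24/64) + (40/64)·log₂(40/64))
  = 0.9544 bits

0.9544 bits


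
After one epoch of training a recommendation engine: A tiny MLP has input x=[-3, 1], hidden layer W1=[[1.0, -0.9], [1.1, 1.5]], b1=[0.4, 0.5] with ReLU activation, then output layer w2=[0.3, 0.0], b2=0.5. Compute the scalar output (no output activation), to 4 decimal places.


z1[0] = (1.0)·(-3) + (-0.9)·(1) + 0.4 = -3.5
z1[1] = (1.1)·(-3) + (1.5)·(1) + 0.5 = -1.3
h = ReLU(z1) = [0.0, 0.0]
output = (0.3)·(0.0) + (0.0)·(0.0) + 0.5 = 0.5

0.5


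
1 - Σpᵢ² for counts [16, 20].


Probabilities: [16/36, 20/36] ≈ [0.4444, 0.5556]
Σpᵢ² = (256 + 400)/36² = 656/1296
Gini = 1 - Σpᵢ² = 1 - 656/1296 = 0.4938

0.4938


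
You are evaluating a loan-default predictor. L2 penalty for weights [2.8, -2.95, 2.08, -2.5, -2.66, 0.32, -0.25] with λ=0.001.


‖w‖₂² = (2.8)² + (-2.95)² + (2.08)² + (-2.5)² + (-2.66)² + (0.32)² + (-0.25)²
     = 7.84 + 8.7025 + 4.3264 + 6.25 + 7.0756 + 0.1024 + 0.0625
     = 34.3594
λ·‖w‖₂² = 0.001·34.3594 = 0.034359

0.034359


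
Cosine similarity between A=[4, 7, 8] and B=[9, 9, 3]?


A·B = 4·9 + 7·9 + 8·3 = 123
‖A‖ = √129 = 11.3578, ‖B‖ = √171 = 13.0767
cos = 123/(√129·√171) = 123/√22059 = 0.8282

0.8282


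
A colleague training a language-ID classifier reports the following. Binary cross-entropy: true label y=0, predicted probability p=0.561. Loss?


BCE = -[y·ln(p) + (1-y)·ln(1-p)]
= -0 - 1·ln(1-0.561)
= -ln(0.439) = 0.8233

0.8233


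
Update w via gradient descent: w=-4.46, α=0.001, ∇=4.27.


w_new = w - α·∇
= -4.46 - 0.001·4.27
= -4.46 - 0.00427
= -4.46427

-4.46427


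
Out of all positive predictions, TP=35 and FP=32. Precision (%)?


Precision = TP/(TP+FP)
= 35/(35+32)
= 35/67 = 52.24%

52.24%


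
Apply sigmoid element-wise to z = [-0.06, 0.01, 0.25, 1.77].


σ(-0.06) = 1/(1+e^0.06) = 0.485
σ(0.01) = 1/(1+e^-0.01) = 0.5025
σ(0.25) = 1/(1+e^-0.25) = 0.5622
σ(1.77) = 1/(1+e^-1.77) = 0.8545
result = [0.485, 0.5025, 0.5622, 0.8545]

[0.485, 0.5025, 0.5622, 0.8545]


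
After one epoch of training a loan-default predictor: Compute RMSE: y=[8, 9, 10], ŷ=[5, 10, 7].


MSE = 19/3 = 6.3333
RMSE = √(19/3) = 2.5166

2.5166


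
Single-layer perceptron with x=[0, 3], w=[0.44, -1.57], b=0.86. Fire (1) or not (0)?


z = (0)·(0.44) + (3)·(-1.57) + 0.86
  = -3.85
step(z) = 0 (z<0)

0


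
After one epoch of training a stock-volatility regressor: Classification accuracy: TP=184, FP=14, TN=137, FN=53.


Accuracy = (TP+TN)/(TP+TN+FP+FN)
= (184+137)/(388)
= 321/388 = 82.73%

82.73%


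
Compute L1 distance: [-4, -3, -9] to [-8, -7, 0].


d = |-4+ 8| + |-3+ 7| + |-9-0|
  = 4 + 4 + 9
  = 17

17


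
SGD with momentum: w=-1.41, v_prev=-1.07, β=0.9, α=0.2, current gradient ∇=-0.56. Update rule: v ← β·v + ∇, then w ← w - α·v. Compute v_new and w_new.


v_new = 0.9·-1.07 - 0.56 = -0.963 - 0.56 = -1.523
w_new = -1.41 - 0.2·-1.523 = -1.41 + 0.3046 = -1.1054

v_new=-1.523, w_new=-1.1054


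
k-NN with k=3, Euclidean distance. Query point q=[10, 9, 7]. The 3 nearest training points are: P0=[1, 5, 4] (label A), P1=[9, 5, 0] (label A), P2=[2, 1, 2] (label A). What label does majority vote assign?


d(q,P0) = 10.2956  (label A)
d(q,P1) = 8.124  (label A)
d(q,P2) = 12.3693  (label A)
Votes: A=3, B=0
Majority → A

A


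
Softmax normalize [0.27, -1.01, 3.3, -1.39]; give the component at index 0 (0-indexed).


Exponentials: e^0.27=1.31, e^-1.01=0.3642, e^3.3=27.1126, e^-1.39=0.2491
Sum = 29.0359
Softmax = [0.0451, 0.0125, 0.9338, 0.0086]
p[0] = 1.31/29.0359 = 0.0451

0.0451


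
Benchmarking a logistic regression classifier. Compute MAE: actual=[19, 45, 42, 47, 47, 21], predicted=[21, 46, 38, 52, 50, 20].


Absolute errors: |19-21|=2, |45-46|=1, |42-38|=4, |47-52|=5, |47-50|=3, |21-20|=1
Sum = 16
MAE = 16/6 = 8/3

8/3


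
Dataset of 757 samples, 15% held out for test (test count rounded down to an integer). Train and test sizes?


Test = ⌊757·15/100⌋ = 113
Train = 757 - 113 = 644

Train: 644, Test: 113


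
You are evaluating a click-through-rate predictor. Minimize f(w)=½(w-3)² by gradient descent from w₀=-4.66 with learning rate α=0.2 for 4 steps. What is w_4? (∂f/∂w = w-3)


step 1: grad = -4.66-3 = -7.66; w = -4.66 - 0.2·(-7.66) = -3.128
step 2: grad = -3.128-3 = -6.128; w = -3.128 - 0.2·(-6.128) = -1.9024
step 3: grad = -1.9024-3 = -4.9024; w = -1.9024 - 0.2·(-4.9024) = -0.92192
step 4: grad = -0.92192-3 = -3.92192; w = -0.92192 - 0.2·(-3.92192) = -0.137536

-0.137536


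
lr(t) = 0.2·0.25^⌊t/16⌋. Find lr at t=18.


n_drops = ⌊18/16⌋ = 1
lr = 0.2·0.25^1 = 0.2·0.25 = 0.05

0.05


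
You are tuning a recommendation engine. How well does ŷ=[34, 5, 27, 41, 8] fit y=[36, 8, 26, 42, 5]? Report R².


ȳ = 23.4
SS_res = Σ(y-ŷ)² = 24
SS_tot = Σ(y-ȳ)² = 1087.2
R² = 1 - SS_res/SS_tot = 1 - 0.0221 = 0.9779

0.9779


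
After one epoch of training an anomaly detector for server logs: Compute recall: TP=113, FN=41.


Recall = TP/(TP+FN)
= 113/(113+41)
= 113/154 = 73.38%

73.38%


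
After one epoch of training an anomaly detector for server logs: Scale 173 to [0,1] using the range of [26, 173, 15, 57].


min=15, max=173
(173-15)/(173-15) = 158/158 = 1.0

1.0


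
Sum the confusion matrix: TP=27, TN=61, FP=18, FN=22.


Total = TP + TN + FP + FN
= 27 + 61 + 18 + 22
= 128
(Predicted positive: 45, predicted negative: 83)

128


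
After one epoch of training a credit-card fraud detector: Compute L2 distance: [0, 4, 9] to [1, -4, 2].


d = √((0-1)² + (4+ 4)² + (9-2)²)
  = √(1 + 64 + 49)
  = √114 = 10.6771

10.6771


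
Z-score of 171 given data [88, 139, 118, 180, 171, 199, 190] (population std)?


μ = 155, σ = 38.0901
z = (171 - 155)/38.0901 = 0.4201

0.4201


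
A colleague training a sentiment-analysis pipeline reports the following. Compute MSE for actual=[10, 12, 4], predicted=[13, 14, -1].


Squared errors: (10-13)²=9, (12-14)²=4, (4+ 1)²=25
Sum = 38
MSE = 38/3 = 38/3

38/3


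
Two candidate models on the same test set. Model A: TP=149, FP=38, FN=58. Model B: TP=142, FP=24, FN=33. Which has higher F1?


Model A: P=149/187=0.7968, R=149/207=0.7198, F1=2PR/(P+R)=2TP/(2TP+FP+FN)=298/394=0.7563
Model B: P=142/166=0.8554, R=142/175=0.8114, F1=2PR/(P+R)=2TP/(2TP+FP+FN)=284/341=0.8328
0.7563 < 0.8328 → Model B

Model B


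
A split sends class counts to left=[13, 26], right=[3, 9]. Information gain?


Parent = [16, 35], H_parent = 0.8974
H_left = 0.9183 (n=39), H_right = 0.8113 (n=12)
H_children = (39/51)·0.9183 + (12/51)·0.8113 = 0.8931
IG = 0.8974 - 0.8931 = 0.0043

0.0043


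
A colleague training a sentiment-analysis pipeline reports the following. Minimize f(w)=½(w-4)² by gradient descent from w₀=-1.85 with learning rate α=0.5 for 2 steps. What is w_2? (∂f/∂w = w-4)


step 1: grad = -1.85-4 = -5.85; w = -1.85 - 0.5·(-5.85) = 1.075
step 2: grad = 1.075-4 = -2.925; w = 1.075 - 0.5·(-2.925) = 2.5375

2.5375


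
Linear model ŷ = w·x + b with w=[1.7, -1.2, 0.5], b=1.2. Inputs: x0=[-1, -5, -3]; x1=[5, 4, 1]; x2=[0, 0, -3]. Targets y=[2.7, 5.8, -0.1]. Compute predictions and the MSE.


ŷ0 = (1.7)·(-1) + (-1.2)·(-5) + (0.5)·(-3) + 1.2 = 4.0
ŷ1 = (1.7)·(5) + (-1.2)·(4) + (0.5)·(1) + 1.2 = 5.4
ŷ2 = (1.7)·(0) + (-1.2)·(0) + (0.5)·(-3) + 1.2 = -0.3
errors² = [1.69, 0.16, 0.04]
MSE = 1.8900/3 = 0.63

0.63


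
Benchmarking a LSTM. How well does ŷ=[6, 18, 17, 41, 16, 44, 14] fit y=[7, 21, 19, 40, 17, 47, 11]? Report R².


ȳ = 23.1429
SS_res = Σ(y-ŷ)² = 34
SS_tot = Σ(y-ȳ)² = 1320.86
R² = 1 - SS_res/SS_tot = 1 - 0.0257 = 0.9743

0.9743


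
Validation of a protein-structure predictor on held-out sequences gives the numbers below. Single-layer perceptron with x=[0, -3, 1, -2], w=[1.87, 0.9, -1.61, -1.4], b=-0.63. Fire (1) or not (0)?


z = (0)·(1.87) + (-3)·(0.9) + (1)·(-1.61) + (-2)·(-1.4) - 0.63
  = -2.14
step(z) = 0 (z<0)

0


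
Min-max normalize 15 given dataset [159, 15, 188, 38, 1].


min=1, max=188
(15-1)/(188-1) = 14/187 = 0.0749

0.0749


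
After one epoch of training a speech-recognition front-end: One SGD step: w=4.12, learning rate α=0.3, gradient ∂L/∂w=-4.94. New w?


w_new = w - α·∇
= 4.12 - 0.3·-4.94
= 4.12 + 1.482
= 5.602

5.602


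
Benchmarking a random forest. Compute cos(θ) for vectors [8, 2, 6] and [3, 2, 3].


A·B = 8·3 + 2·2 + 6·3 = 46
‖A‖ = √104 = 10.198, ‖B‖ = √22 = 4.6904
cos = 46/(√104·√22) = 46/√2288 = 0.9617

0.9617


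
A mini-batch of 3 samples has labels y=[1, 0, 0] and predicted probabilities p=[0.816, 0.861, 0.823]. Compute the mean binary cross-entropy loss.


L[0] = -ln(0.816) = 0.2033
L[1] = -ln(1-0.861) = -ln(0.139) = 1.9733
L[2] = -ln(1-0.823) = -ln(0.177) = 1.7316
mean = (0.2033 + 1.9733 + 1.7316)/3 = 1.3027

1.3027


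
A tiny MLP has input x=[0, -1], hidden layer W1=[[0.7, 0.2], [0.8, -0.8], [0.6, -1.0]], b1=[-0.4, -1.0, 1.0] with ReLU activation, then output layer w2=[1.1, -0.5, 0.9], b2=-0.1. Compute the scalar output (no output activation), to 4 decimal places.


z1[0] = (0.7)·(0) + (0.2)·(-1) - 0.4 = -0.6
z1[1] = (0.8)·(0) + (-0.8)·(-1) - 1.0 = -0.2
z1[2] = (0.6)·(0) + (-1.0)·(-1) + 1.0 = 2.0
h = ReLU(z1) = [0.0, 0.0, 2.0]
output = (1.1)·(0.0) + (-0.5)·(0.0) + (0.9)·(2.0) - 0.1 = 1.7

1.7


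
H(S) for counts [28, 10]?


Probabilities: [28/38, 10/38] ≈ [0.7368, 0.2632]
H = -((28/38)·log₂(28/38) + (10/38)·log₂(10/38))
  = 0.8315 bits

0.8315 bits


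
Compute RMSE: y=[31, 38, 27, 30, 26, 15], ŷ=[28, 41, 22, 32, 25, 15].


MSE = 48/6 = 8
RMSE = √(48/6) = 2.8284

2.8284


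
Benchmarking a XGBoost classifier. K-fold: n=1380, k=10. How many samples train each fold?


Fold size = 1380/10 = 138
Training per fold = 1380 - 138 = 1242

1242


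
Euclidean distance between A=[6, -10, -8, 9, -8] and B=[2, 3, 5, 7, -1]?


d = √((6-2)² + (-10-3)² + (-8-5)² + (9-7)² + (-8+ 1)²)
  = √(16 + 169 + 169 + 4 + 49)
  = √407 = 20.1742

20.1742


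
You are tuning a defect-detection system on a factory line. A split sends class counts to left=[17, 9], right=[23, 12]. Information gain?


Parent = [40, 21], H_parent = 0.9288
H_left = 0.9306 (n=26), H_right = 0.9275 (n=35)
H_children = (26/61)·0.9306 + (35/61)·0.9275 = 0.9288
IG = 0.9288 - 0.9288 = 0.0

0.0


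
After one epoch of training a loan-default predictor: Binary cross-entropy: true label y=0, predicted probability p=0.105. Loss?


BCE = -[y·ln(p) + (1-y)·ln(1-p)]
= -0 - 1·ln(1-0.105)
= -ln(0.895) = 0.1109

0.1109


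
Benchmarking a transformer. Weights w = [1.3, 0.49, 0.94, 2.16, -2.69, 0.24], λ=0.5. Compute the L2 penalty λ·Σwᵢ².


‖w‖₂² = (1.3)² + (0.49)² + (0.94)² + (2.16)² + (-2.69)² + (0.24)²
     = 1.69 + 0.2401 + 0.8836 + 4.6656 + 7.2361 + 0.0576
     = 14.773
λ·‖w‖₂² = 0.5·14.773 = 7.3865

7.3865


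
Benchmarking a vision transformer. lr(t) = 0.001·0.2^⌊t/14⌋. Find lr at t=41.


n_drops = ⌊41/14⌋ = 2
lr = 0.001·0.2^2 = 0.001·0.04 = 0.00004

0.00004


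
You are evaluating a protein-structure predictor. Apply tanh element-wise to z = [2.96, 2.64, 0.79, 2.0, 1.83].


tanh(2.96) = 0.9946
tanh(2.64) = 0.9899
tanh(0.79) = 0.6584
tanh(2.0) = 0.964
tanh(1.83) = 0.9498
result = [0.9946, 0.9899, 0.6584, 0.964, 0.9498]

[0.9946, 0.9899, 0.6584, 0.964, 0.9498]


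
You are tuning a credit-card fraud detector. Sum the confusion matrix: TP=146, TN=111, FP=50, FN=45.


Total = TP + TN + FP + FN
= 146 + 111 + 50 + 45
= 352
(Predicted positive: 196, predicted negative: 156)

352


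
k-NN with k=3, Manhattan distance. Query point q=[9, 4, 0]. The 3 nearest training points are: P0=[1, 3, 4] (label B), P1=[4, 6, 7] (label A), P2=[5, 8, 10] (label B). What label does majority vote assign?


d(q,P0) = 13  (label B)
d(q,P1) = 14  (label A)
d(q,P2) = 18  (label B)
Votes: A=1, B=2
Majority → B

B


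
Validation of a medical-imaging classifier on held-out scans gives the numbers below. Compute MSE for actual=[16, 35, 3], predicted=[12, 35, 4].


Squared errors: (16-12)²=16, (35-35)²=0, (3-4)²=1
Sum = 17
MSE = 17/3 = 17/3

17/3


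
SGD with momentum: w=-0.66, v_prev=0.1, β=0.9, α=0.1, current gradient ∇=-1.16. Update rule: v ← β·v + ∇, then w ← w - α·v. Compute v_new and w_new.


v_new = 0.9·0.1 - 1.16 = 0.09 - 1.16 = -1.07
w_new = -0.66 - 0.1·-1.07 = -0.66 + 0.107 = -0.553

v_new=-1.07, w_new=-0.553


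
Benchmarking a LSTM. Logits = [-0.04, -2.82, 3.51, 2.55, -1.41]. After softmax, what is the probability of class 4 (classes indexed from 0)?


Exponentials: e^-0.04=0.9608, e^-2.82=0.0596, e^3.51=33.4483, e^2.55=12.8071, e^-1.41=0.2441
Sum = 47.5199
Softmax = [0.0202, 0.0013, 0.7039, 0.2695, 0.0051]
p[4] = 0.2441/47.5199 = 0.0051

0.0051


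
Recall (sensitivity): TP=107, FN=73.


Recall = TP/(TP+FN)
= 107/(107+73)
= 107/180 = 59.44%

59.44%


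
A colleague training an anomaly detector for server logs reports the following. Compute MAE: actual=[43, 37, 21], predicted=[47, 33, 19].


Absolute errors: |43-47|=4, |37-33|=4, |21-19|=2
Sum = 10
MAE = 10/3 = 10/3

10/3


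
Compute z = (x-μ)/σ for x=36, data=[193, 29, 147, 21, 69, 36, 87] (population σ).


μ = 83.1429, σ = 60.2102
z = (36 - 83.1429)/60.2102 = -0.783

-0.783


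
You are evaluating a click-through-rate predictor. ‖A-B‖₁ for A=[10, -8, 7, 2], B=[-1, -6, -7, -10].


d = |10+ 1| + |-8+ 6| + |7+ 7| + |2+ 10|
  = 11 + 2 + 14 + 12
  = 39

39


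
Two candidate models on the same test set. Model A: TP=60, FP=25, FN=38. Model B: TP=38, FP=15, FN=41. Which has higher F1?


Model A: P=60/85=0.7059, R=60/98=0.6122, F1=2PR/(P+R)=2TP/(2TP+FP+FN)=120/183=0.6557
Model B: P=38/53=0.717, R=38/79=0.481, F1=2PR/(P+R)=2TP/(2TP+FP+FN)=76/132=0.5758
0.6557 > 0.5758 → Model A

Model A


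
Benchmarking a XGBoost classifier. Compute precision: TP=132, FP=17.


Precision = TP/(TP+FP)
= 132/(132+17)
= 132/149 = 88.59%

88.59%


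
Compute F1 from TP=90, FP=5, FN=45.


Precision = 90/95 = 0.9474
Recall = 90/135 = 0.6667
F1 = 2·P·R/(P+R) = 2·TP/(2·TP+FP+FN) = 180/(180+5+45) = 180/230 = 0.7826

0.7826


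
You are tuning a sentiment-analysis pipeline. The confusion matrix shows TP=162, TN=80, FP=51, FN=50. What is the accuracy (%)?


Accuracy = (TP+TN)/(TP+TN+FP+FN)
= (162+80)/(343)
= 242/343 = 70.55%

70.55%


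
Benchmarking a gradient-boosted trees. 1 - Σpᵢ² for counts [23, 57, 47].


Probabilities: [23/127, 57/127, 47/127] ≈ [0.1811, 0.4488, 0.3701]
Σpᵢ² = (529 + 3249 + 2209)/127² = 5987/16129
Gini = 1 - Σpᵢ² = 1 - 5987/16129 = 0.6288

0.6288


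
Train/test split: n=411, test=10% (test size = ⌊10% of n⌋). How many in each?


Test = ⌊411·10/100⌋ = 41
Train = 411 - 41 = 370

Train: 370, Test: 41


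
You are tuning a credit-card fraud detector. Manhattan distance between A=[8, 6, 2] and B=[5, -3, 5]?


d = |8-5| + |6+ 3| + |2-5|
  = 3 + 9 + 3
  = 15

15


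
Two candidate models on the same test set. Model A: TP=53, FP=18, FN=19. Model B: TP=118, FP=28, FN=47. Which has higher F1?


Model A: P=53/71=0.7465, R=53/72=0.7361, F1=2PR/(P+R)=2TP/(2TP+FP+FN)=106/143=0.7413
Model B: P=118/146=0.8082, R=118/165=0.7152, F1=2PR/(P+R)=2TP/(2TP+FP+FN)=236/311=0.7588
0.7413 < 0.7588 → Model B

Model B


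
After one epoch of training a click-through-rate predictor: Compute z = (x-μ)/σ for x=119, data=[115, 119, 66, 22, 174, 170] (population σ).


μ = 111, σ = 53.9691
z = (119 - 111)/53.9691 = 0.1482

0.1482


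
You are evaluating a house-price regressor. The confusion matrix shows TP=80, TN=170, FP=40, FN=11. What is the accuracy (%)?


Accuracy = (TP+TN)/(TP+TN+FP+FN)
= (80+170)/(301)
= 250/301 = 83.06%

83.06%


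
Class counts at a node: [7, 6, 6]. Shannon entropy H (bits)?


Probabilities: [7/19, 6/19, 6/19] ≈ [0.3684, 0.3158, 0.3158]
H = -((7/19)·log₂(7/19) + (6/19)·log₂(6/19) + (6/19)·log₂(6/19))
  = 1.581 bits

1.581 bits


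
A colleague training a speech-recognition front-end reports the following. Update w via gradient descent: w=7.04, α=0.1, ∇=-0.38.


w_new = w - α·∇
= 7.04 - 0.1·-0.38
= 7.04 + 0.038
= 7.078

7.078


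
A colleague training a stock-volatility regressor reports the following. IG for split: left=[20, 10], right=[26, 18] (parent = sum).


Parent = [46, 28], H_parent = 0.9569
H_left = 0.9183 (n=30), H_right = 0.976 (n=44)
H_children = (30/74)·0.9183 + (44/74)·0.976 = 0.9526
IG = 0.9569 - 0.9526 = 0.0043

0.0043


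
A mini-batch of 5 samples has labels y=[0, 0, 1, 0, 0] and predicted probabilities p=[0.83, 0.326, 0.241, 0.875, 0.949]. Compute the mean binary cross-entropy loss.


L[0] = -ln(1-0.83) = -ln(0.17) = 1.772
L[1] = -ln(1-0.326) = -ln(0.674) = 0.3945
L[2] = -ln(0.241) = 1.423
L[3] = -ln(1-0.875) = -ln(0.125) = 2.0794
L[4] = -ln(1-0.949) = -ln(0.051) = 2.9759
mean = (1.772 + 0.3945 + 1.423 + 2.0794 + 2.9759)/5 = 1.729

1.729


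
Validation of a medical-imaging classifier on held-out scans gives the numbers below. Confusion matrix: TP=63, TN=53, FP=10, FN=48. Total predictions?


Total = TP + TN + FP + FN
= 63 + 53 + 10 + 48
= 174
(Predicted positive: 73, predicted negative: 101)

174


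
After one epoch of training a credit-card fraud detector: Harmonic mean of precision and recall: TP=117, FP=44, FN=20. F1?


Precision = 117/161 = 0.7267
Recall = 117/137 = 0.854
F1 = 2·P·R/(P+R) = 2·TP/(2·TP+FP+FN) = 234/(234+44+20) = 234/298 = 0.7852

0.7852


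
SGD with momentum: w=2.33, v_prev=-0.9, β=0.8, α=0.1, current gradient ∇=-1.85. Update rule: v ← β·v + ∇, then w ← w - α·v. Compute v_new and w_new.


v_new = 0.8·-0.9 - 1.85 = -0.72 - 1.85 = -2.57
w_new = 2.33 - 0.1·-2.57 = 2.33 + 0.257 = 2.587

v_new=-2.57, w_new=2.587


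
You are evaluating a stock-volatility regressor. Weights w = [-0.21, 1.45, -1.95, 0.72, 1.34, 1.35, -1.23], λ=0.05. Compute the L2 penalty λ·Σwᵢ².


‖w‖₂² = (-0.21)² + (1.45)² + (-1.95)² + (0.72)² + (1.34)² + (1.35)² + (-1.23)²
     = 0.0441 + 2.1025 + 3.8025 + 0.5184 + 1.7956 + 1.8225 + 1.5129
     = 11.5985
λ·‖w‖₂² = 0.05·11.5985 = 0.579925

0.579925


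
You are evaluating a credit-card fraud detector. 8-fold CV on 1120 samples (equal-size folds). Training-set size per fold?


Fold size = 1120/8 = 140
Training per fold = 1120 - 140 = 980

980


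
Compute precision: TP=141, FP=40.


Precision = TP/(TP+FP)
= 141/(141+40)
= 141/181 = 77.9%

77.9%


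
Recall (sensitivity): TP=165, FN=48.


Recall = TP/(TP+FN)
= 165/(165+48)
= 165/213 = 77.46%

77.46%


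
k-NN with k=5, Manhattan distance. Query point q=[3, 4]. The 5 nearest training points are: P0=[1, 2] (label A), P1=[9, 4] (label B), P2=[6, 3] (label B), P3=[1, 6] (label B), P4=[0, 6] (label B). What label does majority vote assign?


d(q,P0) = 4  (label A)
d(q,P1) = 6  (label B)
d(q,P2) = 4  (label B)
d(q,P3) = 4  (label B)
d(q,P4) = 5  (label B)
Votes: A=1, B=4
Majority → B

B


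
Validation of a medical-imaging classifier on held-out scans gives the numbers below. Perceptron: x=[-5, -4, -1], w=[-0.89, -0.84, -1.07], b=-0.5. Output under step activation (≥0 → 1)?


z = (-5)·(-0.89) + (-4)·(-0.84) + (-1)·(-1.07) - 0.5
  = 8.38
step(z) = 1 (z≥0)

1


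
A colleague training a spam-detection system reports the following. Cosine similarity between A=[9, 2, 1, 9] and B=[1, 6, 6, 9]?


A·B = 9·1 + 2·6 + 1·6 + 9·9 = 108
‖A‖ = √167 = 12.9228, ‖B‖ = √154 = 12.4097
cos = 108/(√167·√154) = 108/√25718 = 0.6734

0.6734
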